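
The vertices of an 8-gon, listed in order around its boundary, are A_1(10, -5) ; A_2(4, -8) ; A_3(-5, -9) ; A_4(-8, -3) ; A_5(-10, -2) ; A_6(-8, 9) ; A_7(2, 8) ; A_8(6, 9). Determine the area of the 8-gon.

Cross-terms: -60, -76, -57, -14, -106, -82, -30, -120  ⇒  Σ = -545
Area = |Σ|/2 = 272.5.

272.5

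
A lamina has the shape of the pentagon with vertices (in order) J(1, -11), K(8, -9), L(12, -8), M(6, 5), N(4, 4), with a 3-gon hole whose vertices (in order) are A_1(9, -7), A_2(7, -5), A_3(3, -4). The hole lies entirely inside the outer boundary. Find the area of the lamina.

90.5

Outer boundary:
Apply the surveyor's formula: 2A = Σ (x_i·y_{i+1} − x_{i+1}·y_i), indices taken mod 5.
Σ = (79) + (44) + (108) + (4) + (-48) = 187
Area = |Σ|/2 = 93.5.
Hole:
Σ = (4) + (-13) + (15) = 6
Area = |Σ|/2 = 3.
Net area = 93.5 − 3 = 90.5.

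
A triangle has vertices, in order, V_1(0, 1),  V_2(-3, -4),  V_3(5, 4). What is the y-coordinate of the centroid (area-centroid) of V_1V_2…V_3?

Apply Gauss's area formula. First the cross-terms c_i = x_i·y_{i+1} − x_{i+1}·y_i:
  3, 8, 5  ⇒  2A = 16, A = 8.
Then Σ (y_i + y_{i+1})·c_i = 16, so ȳ = 16 / (6·8) = 1/3.

1/3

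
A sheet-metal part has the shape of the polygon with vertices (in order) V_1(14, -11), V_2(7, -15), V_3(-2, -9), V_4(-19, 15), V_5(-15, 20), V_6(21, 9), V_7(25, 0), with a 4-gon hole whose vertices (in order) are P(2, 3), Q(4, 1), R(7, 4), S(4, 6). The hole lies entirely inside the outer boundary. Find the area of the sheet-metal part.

Outer boundary:
V_1→V_2: (14)(-15) − (7)(-11) = -133
V_2→V_3: (7)(-9) − (-2)(-15) = -93
V_3→V_4: (-2)(15) − (-19)(-9) = -201
V_4→V_5: (-19)(20) − (-15)(15) = -155
V_5→V_6: (-15)(9) − (21)(20) = -555
V_6→V_7: (21)(0) − (25)(9) = -225
V_7→V_1: (25)(-11) − (14)(0) = -275
Σ = -1637
Area = |Σ|/2 = 818.5.
Hole:
P→Q: (2)(1) − (4)(3) = -10
Q→R: (4)(4) − (7)(1) = 9
R→S: (7)(6) − (4)(4) = 26
S→P: (4)(3) − (2)(6) = 0
Σ = 25
Area = |Σ|/2 = 12.5.
Net area = 818.5 − 12.5 = 806.

806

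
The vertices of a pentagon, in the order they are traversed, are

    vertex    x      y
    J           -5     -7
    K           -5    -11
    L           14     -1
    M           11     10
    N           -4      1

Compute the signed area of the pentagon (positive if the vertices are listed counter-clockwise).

207

Apply Gauss's area formula: 2A = Σ (x_i·y_{i+1} − x_{i+1}·y_i), indices taken mod 5.
Σ = (20) + (159) + (151) + (51) + (33) = 414
Signed area = Σ/2 = 207 (positive ⇒ counter-clockwise traversal).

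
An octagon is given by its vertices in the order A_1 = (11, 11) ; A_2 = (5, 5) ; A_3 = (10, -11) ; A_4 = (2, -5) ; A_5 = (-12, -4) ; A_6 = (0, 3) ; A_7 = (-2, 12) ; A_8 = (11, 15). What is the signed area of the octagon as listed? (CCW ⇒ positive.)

-218.5

Apply Gauss's area formula: 2A = Σ (x_i·y_{i+1} − x_{i+1}·y_i), indices taken mod 8.
A_1→A_2: (11)(5) − (5)(11) = 0
A_2→A_3: (5)(-11) − (10)(5) = -105
A_3→A_4: (10)(-5) − (2)(-11) = -28
A_4→A_5: (2)(-4) − (-12)(-5) = -68
A_5→A_6: (-12)(3) − (0)(-4) = -36
A_6→A_7: (0)(12) − (-2)(3) = 6
A_7→A_8: (-2)(15) − (11)(12) = -162
A_8→A_1: (11)(11) − (11)(15) = -44
Σ = -437
Signed area = Σ/2 = -218.5 (negative ⇒ clockwise traversal).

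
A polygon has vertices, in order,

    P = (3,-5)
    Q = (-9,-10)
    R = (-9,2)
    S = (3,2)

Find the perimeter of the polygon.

44

|PQ| = √((-12)² + (-5)²) = √169 = 13
|QR| = √((0)² + (12)²) = √144 = 12
|RS| = √((12)² + (0)²) = √144 = 12
|SP| = √((0)² + (-7)²) = √49 = 7
Perimeter = 13 + 12 + 12 + 7 = 44.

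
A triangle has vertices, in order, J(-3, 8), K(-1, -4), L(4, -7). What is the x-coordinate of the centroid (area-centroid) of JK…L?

0

Apply the shoelace formula. First the cross-terms c_i = x_i·y_{i+1} − x_{i+1}·y_i:
  20, 23, 11  ⇒  2A = 54, A = 27.
Then Σ (x_i + x_{i+1})·c_i = 0, so x̄ = 0 / (6·27) = 0.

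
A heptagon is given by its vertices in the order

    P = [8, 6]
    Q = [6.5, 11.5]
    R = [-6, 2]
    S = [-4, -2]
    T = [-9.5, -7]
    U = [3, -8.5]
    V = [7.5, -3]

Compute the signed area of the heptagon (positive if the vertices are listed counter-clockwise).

Σ = (53) + (82) + (20) + (9) + (101.75) + (54.75) + (69) = 389.5
Signed area = Σ/2 = 194.75 (positive ⇒ counter-clockwise traversal).

194.75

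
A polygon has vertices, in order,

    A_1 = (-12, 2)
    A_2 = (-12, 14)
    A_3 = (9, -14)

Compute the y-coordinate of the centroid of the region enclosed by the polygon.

Apply the shoelace (surveyor's) formula. First the cross-terms c_i = x_i·y_{i+1} − x_{i+1}·y_i:
  -144, 42, -150  ⇒  2A = -252, A = -126.
Then Σ (y_i + y_{i+1})·c_i = -504, so ȳ = -504 / (6·(-126)) = 2/3.

2/3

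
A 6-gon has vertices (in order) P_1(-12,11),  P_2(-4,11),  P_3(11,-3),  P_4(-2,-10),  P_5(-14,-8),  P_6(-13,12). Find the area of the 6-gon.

354

Apply the surveyor's formula: 2A = Σ (x_i·y_{i+1} − x_{i+1}·y_i), indices taken mod 6.
Cross-terms: -88, -109, -116, -124, -272, 1  ⇒  Σ = -708
Area = |Σ|/2 = 354.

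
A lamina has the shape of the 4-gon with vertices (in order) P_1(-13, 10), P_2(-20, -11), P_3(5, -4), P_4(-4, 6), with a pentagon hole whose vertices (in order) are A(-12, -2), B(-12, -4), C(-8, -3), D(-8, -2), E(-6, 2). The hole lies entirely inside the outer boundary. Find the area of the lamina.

251

Outer boundary:
Σ = (343) + (135) + (14) + (38) = 530
Area = |Σ|/2 = 265.
Hole:
Cross-terms: 24, 4, -8, -28, 36  ⇒  Σ = 28
Area = |Σ|/2 = 14.
Net area = 265 − 14 = 251.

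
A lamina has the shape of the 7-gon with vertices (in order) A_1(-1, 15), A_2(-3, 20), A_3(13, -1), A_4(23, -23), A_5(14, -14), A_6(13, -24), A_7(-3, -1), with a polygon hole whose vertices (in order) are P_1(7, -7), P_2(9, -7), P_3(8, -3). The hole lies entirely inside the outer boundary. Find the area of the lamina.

Outer boundary:
Apply the shoelace formula: 2A = Σ (x_i·y_{i+1} − x_{i+1}·y_i), indices taken mod 7.
A_1→A_2: (-1)(20) − (-3)(15) = 25
A_2→A_3: (-3)(-1) − (13)(20) = -257
A_3→A_4: (13)(-23) − (23)(-1) = -276
A_4→A_5: (23)(-14) − (14)(-23) = 0
A_5→A_6: (14)(-24) − (13)(-14) = -154
A_6→A_7: (13)(-1) − (-3)(-24) = -85
A_7→A_1: (-3)(15) − (-1)(-1) = -46
Σ = -793
Area = |Σ|/2 = 396.5.
Hole:
Apply the surveyor's formula: 2A = Σ (x_i·y_{i+1} − x_{i+1}·y_i), indices taken mod 3.
Σ = (14) + (29) + (-35) = 8
Area = |Σ|/2 = 4.
Net area = 396.5 − 4 = 392.5.

392.5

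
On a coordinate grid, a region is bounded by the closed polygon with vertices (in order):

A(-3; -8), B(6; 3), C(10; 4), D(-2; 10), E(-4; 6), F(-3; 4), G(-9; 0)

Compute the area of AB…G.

139.5

Cross-terms: 39, -6, 108, 28, 2, 36, 72  ⇒  Σ = 279
Area = |Σ|/2 = 139.5.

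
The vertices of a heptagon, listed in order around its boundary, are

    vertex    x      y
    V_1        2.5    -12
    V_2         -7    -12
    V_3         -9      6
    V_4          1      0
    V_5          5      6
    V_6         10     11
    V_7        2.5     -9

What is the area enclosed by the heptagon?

Σ = (-114) + (-150) + (-6) + (6) + (-5) + (-117.5) + (-7.5) = -394
Area = |Σ|/2 = 197.

197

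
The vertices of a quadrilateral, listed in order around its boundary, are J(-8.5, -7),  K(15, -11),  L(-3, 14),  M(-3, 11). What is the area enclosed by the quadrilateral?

249.5

Apply the surveyor's formula: 2A = Σ (x_i·y_{i+1} − x_{i+1}·y_i), indices taken mod 4.
J→K: (-8.5)(-11) − (15)(-7) = 198.5
K→L: (15)(14) − (-3)(-11) = 177
L→M: (-3)(11) − (-3)(14) = 9
M→J: (-3)(-7) − (-8.5)(11) = 114.5
Σ = 499
Area = |Σ|/2 = 249.5.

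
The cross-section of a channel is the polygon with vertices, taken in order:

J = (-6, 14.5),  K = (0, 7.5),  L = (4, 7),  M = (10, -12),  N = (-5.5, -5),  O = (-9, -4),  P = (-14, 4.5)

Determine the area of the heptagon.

Apply Gauss's area formula: 2A = Σ (x_i·y_{i+1} − x_{i+1}·y_i), indices taken mod 7.
Σ = (-45) + (-30) + (-118) + (-116) + (-23) + (-96.5) + (-176) = -604.5
Area = |Σ|/2 = 302.25.

302.25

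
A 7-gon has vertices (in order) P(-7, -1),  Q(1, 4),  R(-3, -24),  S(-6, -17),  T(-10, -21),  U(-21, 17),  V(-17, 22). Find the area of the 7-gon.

Apply the surveyor's formula: 2A = Σ (x_i·y_{i+1} − x_{i+1}·y_i), indices taken mod 7.
P→Q: (-7)(4) − (1)(-1) = -27
Q→R: (1)(-24) − (-3)(4) = -12
R→S: (-3)(-17) − (-6)(-24) = -93
S→T: (-6)(-21) − (-10)(-17) = -44
T→U: (-10)(17) − (-21)(-21) = -611
U→V: (-21)(22) − (-17)(17) = -173
V→P: (-17)(-1) − (-7)(22) = 171
Σ = -789
Area = |Σ|/2 = 394.5.

394.5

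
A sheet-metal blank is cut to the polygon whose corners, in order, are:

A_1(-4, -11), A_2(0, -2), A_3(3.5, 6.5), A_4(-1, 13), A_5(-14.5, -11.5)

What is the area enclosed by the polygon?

Apply the shoelace formula: 2A = Σ (x_i·y_{i+1} − x_{i+1}·y_i), indices taken mod 5.
Cross-terms: 8, 7, 52, 200, 113.5  ⇒  Σ = 380.5
Area = |Σ|/2 = 190.25.

190.25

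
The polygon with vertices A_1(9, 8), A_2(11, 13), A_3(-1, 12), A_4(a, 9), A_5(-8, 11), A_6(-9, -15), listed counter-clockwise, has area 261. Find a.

Write out the shoelace sum; only the two edges meeting at A_4 involve a:
2·Area = [((-1)·9 − a·12) + (a·11 − (-8)·9)] + 456
       = -1·a + 519 = 522
⇒ a = -3.

-3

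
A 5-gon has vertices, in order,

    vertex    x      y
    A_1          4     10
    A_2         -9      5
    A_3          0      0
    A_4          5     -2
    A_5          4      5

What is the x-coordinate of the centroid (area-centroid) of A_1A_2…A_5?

-31/163

Apply the surveyor's formula. First the cross-terms c_i = x_i·y_{i+1} − x_{i+1}·y_i:
  110, 0, 0, 33, 20  ⇒  2A = 163, A = 81.5.
Then Σ (x_i + x_{i+1})·c_i = -93, so x̄ = -93 / (6·81.5) = -31/163.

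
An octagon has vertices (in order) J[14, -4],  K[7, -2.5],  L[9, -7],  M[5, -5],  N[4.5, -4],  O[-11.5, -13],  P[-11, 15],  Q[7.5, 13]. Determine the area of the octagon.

464.25

Σ = (-7) + (-26.5) + (-10) + (2.5) + (-104.5) + (-315.5) + (-255.5) + (-212) = -928.5
Area = |Σ|/2 = 464.25.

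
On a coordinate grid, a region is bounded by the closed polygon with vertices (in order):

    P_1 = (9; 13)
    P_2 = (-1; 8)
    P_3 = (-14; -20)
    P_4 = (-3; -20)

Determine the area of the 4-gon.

289

Apply the surveyor's formula: 2A = Σ (x_i·y_{i+1} − x_{i+1}·y_i), indices taken mod 4.
Σ = (85) + (132) + (220) + (141) = 578
Area = |Σ|/2 = 289.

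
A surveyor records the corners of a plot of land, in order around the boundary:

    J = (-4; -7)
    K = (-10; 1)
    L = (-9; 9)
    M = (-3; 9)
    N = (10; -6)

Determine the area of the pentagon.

Apply the shoelace (surveyor's) formula: 2A = Σ (x_i·y_{i+1} − x_{i+1}·y_i), indices taken mod 5.
Σ = (-74) + (-81) + (-54) + (-72) + (-94) = -375
Area = |Σ|/2 = 187.5.

187.5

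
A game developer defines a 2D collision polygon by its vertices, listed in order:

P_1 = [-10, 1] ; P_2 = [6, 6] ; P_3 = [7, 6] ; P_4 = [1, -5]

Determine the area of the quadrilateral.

81

P_1→P_2: (-10)(6) − (6)(1) = -66
P_2→P_3: (6)(6) − (7)(6) = -6
P_3→P_4: (7)(-5) − (1)(6) = -41
P_4→P_1: (1)(1) − (-10)(-5) = -49
Σ = -162
Area = |Σ|/2 = 81.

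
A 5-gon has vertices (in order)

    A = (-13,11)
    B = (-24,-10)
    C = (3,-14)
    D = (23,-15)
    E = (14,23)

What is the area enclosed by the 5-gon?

Apply the shoelace (surveyor's) formula: 2A = Σ (x_i·y_{i+1} − x_{i+1}·y_i), indices taken mod 5.
A→B: (-13)(-10) − (-24)(11) = 394
B→C: (-24)(-14) − (3)(-10) = 366
C→D: (3)(-15) − (23)(-14) = 277
D→E: (23)(23) − (14)(-15) = 739
E→A: (14)(11) − (-13)(23) = 453
Σ = 2229
Area = |Σ|/2 = 1114.5.

1114.5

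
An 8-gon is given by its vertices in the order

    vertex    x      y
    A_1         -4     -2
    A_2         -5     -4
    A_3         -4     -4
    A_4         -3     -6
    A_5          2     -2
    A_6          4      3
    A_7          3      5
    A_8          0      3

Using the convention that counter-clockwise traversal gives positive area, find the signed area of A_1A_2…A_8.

43

Cross-terms: 6, 4, 12, 18, 14, 11, 9, 12  ⇒  Σ = 86
Signed area = Σ/2 = 43 (positive ⇒ counter-clockwise traversal).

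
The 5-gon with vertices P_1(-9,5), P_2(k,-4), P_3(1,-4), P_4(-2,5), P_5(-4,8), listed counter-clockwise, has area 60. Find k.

The doubled signed area Σ (x_i y_{i+1} − x_{i+1} y_i) is linear in k.
With k=0 it equals 93; the coefficient of k is -9 (from the two edges through P_2).
So -9·k + 93 = 2·60 = 120 ⇒ k = -3.

-3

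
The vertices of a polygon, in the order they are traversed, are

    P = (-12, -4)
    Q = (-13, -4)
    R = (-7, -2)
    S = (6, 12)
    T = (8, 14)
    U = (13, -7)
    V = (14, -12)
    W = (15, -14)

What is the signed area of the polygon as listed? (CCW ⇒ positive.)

-315

Apply the surveyor's formula: 2A = Σ (x_i·y_{i+1} − x_{i+1}·y_i), indices taken mod 8.
Σ = (-4) + (-2) + (-72) + (-12) + (-238) + (-58) + (-16) + (-228) = -630
Signed area = Σ/2 = -315 (negative ⇒ clockwise traversal).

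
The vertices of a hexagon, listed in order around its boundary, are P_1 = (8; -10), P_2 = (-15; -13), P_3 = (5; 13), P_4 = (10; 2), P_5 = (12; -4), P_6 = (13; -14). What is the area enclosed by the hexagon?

351

Cross-terms: -254, -130, -120, -64, -116, -18  ⇒  Σ = -702
Area = |Σ|/2 = 351.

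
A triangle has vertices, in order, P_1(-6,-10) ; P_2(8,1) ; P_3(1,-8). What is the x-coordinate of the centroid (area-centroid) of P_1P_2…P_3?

1

Apply the surveyor's formula. First the cross-terms c_i = x_i·y_{i+1} − x_{i+1}·y_i:
  74, -65, -58  ⇒  2A = -49, A = -24.5.
Then Σ (x_i + x_{i+1})·c_i = -147, so x̄ = -147 / (6·(-24.5)) = 1.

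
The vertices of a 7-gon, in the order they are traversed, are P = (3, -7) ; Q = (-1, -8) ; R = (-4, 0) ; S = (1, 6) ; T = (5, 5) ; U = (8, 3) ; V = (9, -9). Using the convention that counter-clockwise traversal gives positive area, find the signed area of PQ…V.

Apply the shoelace (surveyor's) formula: 2A = Σ (x_i·y_{i+1} − x_{i+1}·y_i), indices taken mod 7.
Σ = (-31) + (-32) + (-24) + (-25) + (-25) + (-99) + (-36) = -272
Signed area = Σ/2 = -136 (negative ⇒ clockwise traversal).

-136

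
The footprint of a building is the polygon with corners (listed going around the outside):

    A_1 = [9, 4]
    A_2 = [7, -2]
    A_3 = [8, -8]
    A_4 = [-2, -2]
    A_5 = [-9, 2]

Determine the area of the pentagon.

A_1→A_2: (9)(-2) − (7)(4) = -46
A_2→A_3: (7)(-8) − (8)(-2) = -40
A_3→A_4: (8)(-2) − (-2)(-8) = -32
A_4→A_5: (-2)(2) − (-9)(-2) = -22
A_5→A_1: (-9)(4) − (9)(2) = -54
Σ = -194
Area = |Σ|/2 = 97.

97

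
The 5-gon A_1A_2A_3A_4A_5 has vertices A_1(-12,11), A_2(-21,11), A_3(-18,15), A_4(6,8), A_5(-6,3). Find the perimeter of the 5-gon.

|A_1A_2| = √((-9)² + (0)²) = √81 = 9
|A_2A_3| = √((3)² + (4)²) = √25 = 5
|A_3A_4| = √((24)² + (-7)²) = √625 = 25
|A_4A_5| = √((-12)² + (-5)²) = √169 = 13
|A_5A_1| = √((-6)² + (8)²) = √100 = 10
Perimeter = 9 + 5 + 25 + 13 + 10 = 62.

62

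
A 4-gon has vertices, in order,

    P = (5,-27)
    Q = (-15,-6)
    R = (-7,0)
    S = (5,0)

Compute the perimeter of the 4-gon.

|PQ| = √((-20)² + (21)²) = √841 = 29
|QR| = √((8)² + (6)²) = √100 = 10
|RS| = √((12)² + (0)²) = √144 = 12
|SP| = √((0)² + (-27)²) = √729 = 27
Perimeter = 29 + 10 + 12 + 27 = 78.

78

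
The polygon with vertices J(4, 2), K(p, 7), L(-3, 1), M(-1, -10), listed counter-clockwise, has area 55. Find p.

8

The doubled signed area Σ (x_i y_{i+1} − x_{i+1} y_i) is linear in p.
With p=0 it equals 118; the coefficient of p is -1 (from the two edges through K).
So -1·p + 118 = 2·55 = 110 ⇒ p = 8.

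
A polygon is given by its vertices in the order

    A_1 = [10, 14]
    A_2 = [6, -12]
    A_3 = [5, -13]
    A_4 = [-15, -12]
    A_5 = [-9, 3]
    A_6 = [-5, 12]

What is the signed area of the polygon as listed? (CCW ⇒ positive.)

Σ = (-204) + (-18) + (-255) + (-153) + (-93) + (-190) = -913
Signed area = Σ/2 = -456.5 (negative ⇒ clockwise traversal).

-456.5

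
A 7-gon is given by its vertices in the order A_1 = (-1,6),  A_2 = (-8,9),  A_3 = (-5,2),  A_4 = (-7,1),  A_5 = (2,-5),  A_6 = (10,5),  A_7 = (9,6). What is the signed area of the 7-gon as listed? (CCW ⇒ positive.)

Cross-terms: 39, 29, 9, 33, 60, 15, 60  ⇒  Σ = 245
Signed area = Σ/2 = 122.5 (positive ⇒ counter-clockwise traversal).

122.5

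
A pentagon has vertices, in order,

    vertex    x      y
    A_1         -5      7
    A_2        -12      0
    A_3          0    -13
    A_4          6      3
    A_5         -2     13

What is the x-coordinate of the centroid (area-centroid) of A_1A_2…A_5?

-317/151

Apply the shoelace (surveyor's) formula. First the cross-terms c_i = x_i·y_{i+1} − x_{i+1}·y_i:
  84, 156, 78, 84, 51  ⇒  2A = 453, A = 226.5.
Then Σ (x_i + x_{i+1})·c_i = -2853, so x̄ = -2853 / (6·226.5) = -317/151.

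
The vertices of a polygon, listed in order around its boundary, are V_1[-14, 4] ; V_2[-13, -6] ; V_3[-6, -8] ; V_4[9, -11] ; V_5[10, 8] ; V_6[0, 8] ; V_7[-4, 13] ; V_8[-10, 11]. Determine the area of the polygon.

418

Apply the shoelace formula: 2A = Σ (x_i·y_{i+1} − x_{i+1}·y_i), indices taken mod 8.
Σ = (136) + (68) + (138) + (182) + (80) + (32) + (86) + (114) = 836
Area = |Σ|/2 = 418.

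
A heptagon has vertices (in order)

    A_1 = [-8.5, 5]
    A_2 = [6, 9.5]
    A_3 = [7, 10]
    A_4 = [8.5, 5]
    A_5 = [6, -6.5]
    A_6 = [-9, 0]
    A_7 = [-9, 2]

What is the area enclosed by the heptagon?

Σ = (-110.75) + (-6.5) + (-50) + (-85.25) + (-58.5) + (-18) + (-28) = -357
Area = |Σ|/2 = 178.5.

178.5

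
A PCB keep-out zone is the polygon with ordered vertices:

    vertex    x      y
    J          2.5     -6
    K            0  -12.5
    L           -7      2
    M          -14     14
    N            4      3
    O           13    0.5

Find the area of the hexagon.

201.5

Apply the shoelace formula: 2A = Σ (x_i·y_{i+1} − x_{i+1}·y_i), indices taken mod 6.
Cross-terms: -31.25, -87.5, -70, -98, -37, -79.25  ⇒  Σ = -403
Area = |Σ|/2 = 201.5.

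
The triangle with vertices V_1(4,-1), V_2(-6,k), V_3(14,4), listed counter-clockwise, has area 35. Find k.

The doubled signed area Σ (x_i y_{i+1} − x_{i+1} y_i) is linear in k.
With k=0 it equals -60; the coefficient of k is -10 (from the two edges through V_2).
So -10·k + -60 = 2·35 = 70 ⇒ k = -13.

-13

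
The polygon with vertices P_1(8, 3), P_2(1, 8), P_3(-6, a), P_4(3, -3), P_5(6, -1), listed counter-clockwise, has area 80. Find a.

The doubled signed area Σ (x_i y_{i+1} − x_{i+1} y_i) is linear in a.
With a=0 it equals 168; the coefficient of a is -2 (from the two edges through P_3).
So -2·a + 168 = 2·80 = 160 ⇒ a = 4.

4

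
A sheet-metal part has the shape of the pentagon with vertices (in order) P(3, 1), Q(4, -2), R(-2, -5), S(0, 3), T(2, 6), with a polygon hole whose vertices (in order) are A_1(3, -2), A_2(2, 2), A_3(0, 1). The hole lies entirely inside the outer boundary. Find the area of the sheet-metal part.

26.5

Outer boundary:
Apply Gauss's area formula: 2A = Σ (x_i·y_{i+1} − x_{i+1}·y_i), indices taken mod 5.
Σ = (-10) + (-24) + (-6) + (-6) + (-16) = -62
Area = |Σ|/2 = 31.
Hole:
Σ = (10) + (2) + (-3) = 9
Area = |Σ|/2 = 4.5.
Net area = 31 − 4.5 = 26.5.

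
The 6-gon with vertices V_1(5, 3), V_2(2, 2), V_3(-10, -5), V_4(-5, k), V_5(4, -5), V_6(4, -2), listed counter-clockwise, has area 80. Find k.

The doubled signed area Σ (x_i y_{i+1} − x_{i+1} y_i) is linear in k.
With k=0 it equals 48; the coefficient of k is -14 (from the two edges through V_4).
So -14·k + 48 = 2·80 = 160 ⇒ k = -8.

-8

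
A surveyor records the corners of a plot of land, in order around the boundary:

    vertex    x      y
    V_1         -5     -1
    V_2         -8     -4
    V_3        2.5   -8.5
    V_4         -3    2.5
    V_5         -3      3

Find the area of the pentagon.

43.625

Σ = (12) + (78) + (-19.25) + (-1.5) + (18) = 87.25
Area = |Σ|/2 = 43.625.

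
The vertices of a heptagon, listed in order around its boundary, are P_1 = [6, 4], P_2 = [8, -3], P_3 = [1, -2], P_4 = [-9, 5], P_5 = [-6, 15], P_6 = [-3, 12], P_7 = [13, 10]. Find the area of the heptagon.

201

P_1→P_2: (6)(-3) − (8)(4) = -50
P_2→P_3: (8)(-2) − (1)(-3) = -13
P_3→P_4: (1)(5) − (-9)(-2) = -13
P_4→P_5: (-9)(15) − (-6)(5) = -105
P_5→P_6: (-6)(12) − (-3)(15) = -27
P_6→P_7: (-3)(10) − (13)(12) = -186
P_7→P_1: (13)(4) − (6)(10) = -8
Σ = -402
Area = |Σ|/2 = 201.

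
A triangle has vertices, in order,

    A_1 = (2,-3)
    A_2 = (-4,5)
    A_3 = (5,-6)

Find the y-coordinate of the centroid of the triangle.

-4/3

Apply the shoelace formula. First the cross-terms c_i = x_i·y_{i+1} − x_{i+1}·y_i:
  -2, -1, -3  ⇒  2A = -6, A = -3.
Then Σ (y_i + y_{i+1})·c_i = 24, so ȳ = 24 / (6·(-3)) = -4/3.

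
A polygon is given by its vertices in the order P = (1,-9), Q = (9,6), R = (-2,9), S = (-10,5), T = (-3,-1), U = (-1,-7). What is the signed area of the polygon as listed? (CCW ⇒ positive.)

Cross-terms: 87, 93, 80, 25, 20, 16  ⇒  Σ = 321
Signed area = Σ/2 = 160.5 (positive ⇒ counter-clockwise traversal).

160.5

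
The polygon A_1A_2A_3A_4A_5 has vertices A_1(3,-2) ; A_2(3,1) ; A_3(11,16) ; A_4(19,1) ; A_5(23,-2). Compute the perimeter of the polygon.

62

|A_1A_2| = √((0)² + (3)²) = √9 = 3
|A_2A_3| = √((8)² + (15)²) = √289 = 17
|A_3A_4| = √((8)² + (-15)²) = √289 = 17
|A_4A_5| = √((4)² + (-3)²) = √25 = 5
|A_5A_1| = √((-20)² + (0)²) = √400 = 20
Perimeter = 3 + 17 + 17 + 5 + 20 = 62.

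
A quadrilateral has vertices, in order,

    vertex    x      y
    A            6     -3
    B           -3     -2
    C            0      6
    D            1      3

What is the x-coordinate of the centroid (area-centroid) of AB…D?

9/11

Apply the surveyor's formula. First the cross-terms c_i = x_i·y_{i+1} − x_{i+1}·y_i:
  -21, -18, -6, -21  ⇒  2A = -66, A = -33.
Then Σ (x_i + x_{i+1})·c_i = -162, so x̄ = -162 / (6·(-33)) = 9/11.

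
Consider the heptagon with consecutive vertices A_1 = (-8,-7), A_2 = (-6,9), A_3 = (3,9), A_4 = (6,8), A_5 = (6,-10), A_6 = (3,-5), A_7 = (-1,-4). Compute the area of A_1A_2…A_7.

187.5

Σ = (-114) + (-81) + (-30) + (-108) + (0) + (-17) + (-25) = -375
Area = |Σ|/2 = 187.5.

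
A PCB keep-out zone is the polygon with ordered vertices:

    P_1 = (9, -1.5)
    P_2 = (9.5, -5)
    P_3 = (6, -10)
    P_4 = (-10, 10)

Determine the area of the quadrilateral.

105.375

Σ = (-30.75) + (-65) + (-40) + (-75) = -210.75
Area = |Σ|/2 = 105.375.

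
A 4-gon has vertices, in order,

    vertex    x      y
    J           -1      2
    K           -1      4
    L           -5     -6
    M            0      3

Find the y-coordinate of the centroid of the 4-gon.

-1/9

Apply the surveyor's formula. First the cross-terms c_i = x_i·y_{i+1} − x_{i+1}·y_i:
  -2, 26, -15, 3  ⇒  2A = 12, A = 6.
Then Σ (y_i + y_{i+1})·c_i = -4, so ȳ = -4 / (6·6) = -1/9.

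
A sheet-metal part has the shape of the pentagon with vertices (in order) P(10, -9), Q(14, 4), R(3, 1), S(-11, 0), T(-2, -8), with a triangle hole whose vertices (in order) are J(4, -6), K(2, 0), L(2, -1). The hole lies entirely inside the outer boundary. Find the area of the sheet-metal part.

Outer boundary:
Cross-terms: 166, 2, 11, 88, 98  ⇒  Σ = 365
Area = |Σ|/2 = 182.5.
Hole:
J→K: (4)(0) − (2)(-6) = 12
K→L: (2)(-1) − (2)(0) = -2
L→J: (2)(-6) − (4)(-1) = -8
Σ = 2
Area = |Σ|/2 = 1.
Net area = 182.5 − 1 = 181.5.

181.5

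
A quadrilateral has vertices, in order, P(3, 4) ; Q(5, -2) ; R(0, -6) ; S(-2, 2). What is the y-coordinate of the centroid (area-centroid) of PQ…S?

-76/123

Apply the shoelace formula. First the cross-terms c_i = x_i·y_{i+1} − x_{i+1}·y_i:
  -26, -30, -12, -14  ⇒  2A = -82, A = -41.
Then Σ (y_i + y_{i+1})·c_i = 152, so ȳ = 152 / (6·(-41)) = -76/123.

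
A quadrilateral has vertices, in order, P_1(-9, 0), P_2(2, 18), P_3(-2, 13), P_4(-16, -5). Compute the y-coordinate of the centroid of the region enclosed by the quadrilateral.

Apply the shoelace (surveyor's) formula. First the cross-terms c_i = x_i·y_{i+1} − x_{i+1}·y_i:
  -162, 62, 218, -45  ⇒  2A = 73, A = 36.5.
Then Σ (y_i + y_{i+1})·c_i = 975, so ȳ = 975 / (6·36.5) = 325/73.

325/73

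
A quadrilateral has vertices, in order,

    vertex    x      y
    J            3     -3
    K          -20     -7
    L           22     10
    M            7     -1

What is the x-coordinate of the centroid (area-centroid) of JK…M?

Apply the shoelace (surveyor's) formula. First the cross-terms c_i = x_i·y_{i+1} − x_{i+1}·y_i:
  -81, -46, -92, -18  ⇒  2A = -237, A = -118.5.
Then Σ (x_i + x_{i+1})·c_i = -1563, so x̄ = -1563 / (6·(-118.5)) = 521/237.

521/237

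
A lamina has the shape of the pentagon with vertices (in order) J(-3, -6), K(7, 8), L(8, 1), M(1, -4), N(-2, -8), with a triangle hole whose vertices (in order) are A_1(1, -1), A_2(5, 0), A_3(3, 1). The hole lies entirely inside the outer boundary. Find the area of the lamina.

Outer boundary:
Apply the shoelace (surveyor's) formula: 2A = Σ (x_i·y_{i+1} − x_{i+1}·y_i), indices taken mod 5.
J→K: (-3)(8) − (7)(-6) = 18
K→L: (7)(1) − (8)(8) = -57
L→M: (8)(-4) − (1)(1) = -33
M→N: (1)(-8) − (-2)(-4) = -16
N→J: (-2)(-6) − (-3)(-8) = -12
Σ = -100
Area = |Σ|/2 = 50.
Hole:
Apply Gauss's area formula: 2A = Σ (x_i·y_{i+1} − x_{i+1}·y_i), indices taken mod 3.
Cross-terms: 5, 5, -4  ⇒  Σ = 6
Area = |Σ|/2 = 3.
Net area = 50 − 3 = 47.

47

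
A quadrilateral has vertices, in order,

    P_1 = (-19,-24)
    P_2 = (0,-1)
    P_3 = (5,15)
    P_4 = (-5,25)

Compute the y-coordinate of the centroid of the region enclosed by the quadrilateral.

Apply the shoelace (surveyor's) formula. First the cross-terms c_i = x_i·y_{i+1} − x_{i+1}·y_i:
  19, 5, 200, 595  ⇒  2A = 819, A = 409.5.
Then Σ (y_i + y_{i+1})·c_i = 8190, so ȳ = 8190 / (6·409.5) = 10/3.

10/3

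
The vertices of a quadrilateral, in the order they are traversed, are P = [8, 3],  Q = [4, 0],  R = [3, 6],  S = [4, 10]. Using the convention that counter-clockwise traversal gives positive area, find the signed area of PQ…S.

Apply the shoelace (surveyor's) formula: 2A = Σ (x_i·y_{i+1} − x_{i+1}·y_i), indices taken mod 4.
Σ = (-12) + (24) + (6) + (-68) = -50
Signed area = Σ/2 = -25 (negative ⇒ clockwise traversal).

-25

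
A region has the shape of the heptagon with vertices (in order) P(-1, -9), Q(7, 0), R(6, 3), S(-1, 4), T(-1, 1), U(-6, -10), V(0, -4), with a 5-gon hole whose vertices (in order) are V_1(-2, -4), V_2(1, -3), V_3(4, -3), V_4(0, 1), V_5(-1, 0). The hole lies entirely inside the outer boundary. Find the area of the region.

61

Outer boundary:
Apply the shoelace formula: 2A = Σ (x_i·y_{i+1} − x_{i+1}·y_i), indices taken mod 7.
P→Q: (-1)(0) − (7)(-9) = 63
Q→R: (7)(3) − (6)(0) = 21
R→S: (6)(4) − (-1)(3) = 27
S→T: (-1)(1) − (-1)(4) = 3
T→U: (-1)(-10) − (-6)(1) = 16
U→V: (-6)(-4) − (0)(-10) = 24
V→P: (0)(-9) − (-1)(-4) = -4
Σ = 150
Area = |Σ|/2 = 75.
Hole:
Apply the surveyor's formula: 2A = Σ (x_i·y_{i+1} − x_{i+1}·y_i), indices taken mod 5.
Σ = (10) + (9) + (4) + (1) + (4) = 28
Area = |Σ|/2 = 14.
Net area = 75 − 14 = 61.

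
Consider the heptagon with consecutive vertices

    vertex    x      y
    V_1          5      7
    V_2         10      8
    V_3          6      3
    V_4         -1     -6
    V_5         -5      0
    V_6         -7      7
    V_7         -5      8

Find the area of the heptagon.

Apply the shoelace formula: 2A = Σ (x_i·y_{i+1} − x_{i+1}·y_i), indices taken mod 7.
Σ = (-30) + (-18) + (-33) + (-30) + (-35) + (-21) + (-75) = -242
Area = |Σ|/2 = 121.

121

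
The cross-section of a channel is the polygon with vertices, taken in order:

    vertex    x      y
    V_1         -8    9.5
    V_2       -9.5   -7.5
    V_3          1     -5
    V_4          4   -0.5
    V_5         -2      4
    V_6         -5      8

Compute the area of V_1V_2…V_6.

130.125

Apply the shoelace formula: 2A = Σ (x_i·y_{i+1} − x_{i+1}·y_i), indices taken mod 6.
V_1→V_2: (-8)(-7.5) − (-9.5)(9.5) = 150.25
V_2→V_3: (-9.5)(-5) − (1)(-7.5) = 55
V_3→V_4: (1)(-0.5) − (4)(-5) = 19.5
V_4→V_5: (4)(4) − (-2)(-0.5) = 15
V_5→V_6: (-2)(8) − (-5)(4) = 4
V_6→V_1: (-5)(9.5) − (-8)(8) = 16.5
Σ = 260.25
Area = |Σ|/2 = 130.125.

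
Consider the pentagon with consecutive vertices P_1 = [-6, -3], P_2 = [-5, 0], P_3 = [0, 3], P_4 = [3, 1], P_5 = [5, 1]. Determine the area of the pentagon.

25

Cross-terms: -15, -15, -9, -2, -9  ⇒  Σ = -50
Area = |Σ|/2 = 25.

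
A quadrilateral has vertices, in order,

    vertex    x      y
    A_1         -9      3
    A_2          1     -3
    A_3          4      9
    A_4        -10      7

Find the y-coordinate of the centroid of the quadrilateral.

586/147

Apply the shoelace (surveyor's) formula. First the cross-terms c_i = x_i·y_{i+1} − x_{i+1}·y_i:
  24, 21, 118, 33  ⇒  2A = 196, A = 98.
Then Σ (y_i + y_{i+1})·c_i = 2344, so ȳ = 2344 / (6·98) = 586/147.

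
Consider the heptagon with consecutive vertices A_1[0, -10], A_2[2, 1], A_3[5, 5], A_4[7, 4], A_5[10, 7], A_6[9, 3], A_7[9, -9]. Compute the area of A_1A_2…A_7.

Σ = (20) + (5) + (-15) + (9) + (-33) + (-108) + (-90) = -212
Area = |Σ|/2 = 106.

106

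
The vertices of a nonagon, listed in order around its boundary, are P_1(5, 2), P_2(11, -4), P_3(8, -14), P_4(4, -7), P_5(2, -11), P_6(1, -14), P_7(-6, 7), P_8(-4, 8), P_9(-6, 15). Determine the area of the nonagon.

203.5

P_1→P_2: (5)(-4) − (11)(2) = -42
P_2→P_3: (11)(-14) − (8)(-4) = -122
P_3→P_4: (8)(-7) − (4)(-14) = 0
P_4→P_5: (4)(-11) − (2)(-7) = -30
P_5→P_6: (2)(-14) − (1)(-11) = -17
P_6→P_7: (1)(7) − (-6)(-14) = -77
P_7→P_8: (-6)(8) − (-4)(7) = -20
P_8→P_9: (-4)(15) − (-6)(8) = -12
P_9→P_1: (-6)(2) − (5)(15) = -87
Σ = -407
Area = |Σ|/2 = 203.5.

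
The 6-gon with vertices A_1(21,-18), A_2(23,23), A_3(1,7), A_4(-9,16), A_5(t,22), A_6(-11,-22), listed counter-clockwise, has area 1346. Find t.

The doubled signed area Σ (x_i y_{i+1} − x_{i+1} y_i) is linear in t.
With t=0 it equals 1818; the coefficient of t is -38 (from the two edges through A_5).
So -38·t + 1818 = 2·1346 = 2692 ⇒ t = -23.

-23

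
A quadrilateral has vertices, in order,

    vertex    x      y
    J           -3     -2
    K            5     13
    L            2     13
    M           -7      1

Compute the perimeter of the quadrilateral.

|JK| = √((8)² + (15)²) = √289 = 17
|KL| = √((-3)² + (0)²) = √9 = 3
|LM| = √((-9)² + (-12)²) = √225 = 15
|MJ| = √((4)² + (-3)²) = √25 = 5
Perimeter = 17 + 3 + 15 + 5 = 40.

40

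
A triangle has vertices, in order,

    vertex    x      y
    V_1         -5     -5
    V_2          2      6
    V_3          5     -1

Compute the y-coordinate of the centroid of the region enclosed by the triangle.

Apply the surveyor's formula. First the cross-terms c_i = x_i·y_{i+1} − x_{i+1}·y_i:
  -20, -32, -30  ⇒  2A = -82, A = -41.
Then Σ (y_i + y_{i+1})·c_i = 0, so ȳ = 0 / (6·(-41)) = 0.

0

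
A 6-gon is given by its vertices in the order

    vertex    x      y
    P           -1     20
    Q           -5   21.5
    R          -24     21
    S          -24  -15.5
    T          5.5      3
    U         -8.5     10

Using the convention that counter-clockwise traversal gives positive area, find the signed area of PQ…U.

Cross-terms: 78.5, 411, 876, 13.25, 80.5, -160  ⇒  Σ = 1299.25
Signed area = Σ/2 = 649.625 (positive ⇒ counter-clockwise traversal).

649.625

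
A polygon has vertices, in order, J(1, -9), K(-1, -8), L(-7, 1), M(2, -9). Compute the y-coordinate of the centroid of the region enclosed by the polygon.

-181/33

Apply Gauss's area formula. First the cross-terms c_i = x_i·y_{i+1} − x_{i+1}·y_i:
  -17, -57, 61, -9  ⇒  2A = -22, A = -11.
Then Σ (y_i + y_{i+1})·c_i = 362, so ȳ = 362 / (6·(-11)) = -181/33.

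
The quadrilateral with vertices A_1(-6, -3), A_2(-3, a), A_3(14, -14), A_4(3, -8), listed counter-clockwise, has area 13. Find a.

-6

Write out the shoelace sum; only the two edges meeting at A_2 involve a:
2·Area = [((-6)·a − (-3)·(-3)) + ((-3)·(-14) − 14·a)] + -127
       = -20·a + -94 = 26
⇒ a = -6.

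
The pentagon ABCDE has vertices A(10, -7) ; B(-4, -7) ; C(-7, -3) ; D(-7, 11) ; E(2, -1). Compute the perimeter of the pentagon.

|AB| = √((-14)² + (0)²) = √196 = 14
|BC| = √((-3)² + (4)²) = √25 = 5
|CD| = √((0)² + (14)²) = √196 = 14
|DE| = √((9)² + (-12)²) = √225 = 15
|EA| = √((8)² + (-6)²) = √100 = 10
Perimeter = 14 + 5 + 14 + 15 + 10 = 58.

58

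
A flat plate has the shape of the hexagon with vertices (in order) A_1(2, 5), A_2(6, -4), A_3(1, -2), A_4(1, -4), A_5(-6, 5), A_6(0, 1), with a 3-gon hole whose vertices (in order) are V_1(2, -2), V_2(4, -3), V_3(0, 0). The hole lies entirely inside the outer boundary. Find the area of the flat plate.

Outer boundary:
Apply the shoelace formula: 2A = Σ (x_i·y_{i+1} − x_{i+1}·y_i), indices taken mod 6.
A_1→A_2: (2)(-4) − (6)(5) = -38
A_2→A_3: (6)(-2) − (1)(-4) = -8
A_3→A_4: (1)(-4) − (1)(-2) = -2
A_4→A_5: (1)(5) − (-6)(-4) = -19
A_5→A_6: (-6)(1) − (0)(5) = -6
A_6→A_1: (0)(5) − (2)(1) = -2
Σ = -75
Area = |Σ|/2 = 37.5.
Hole:
Σ = (2) + (0) + (0) = 2
Area = |Σ|/2 = 1.
Net area = 37.5 − 1 = 36.5.

36.5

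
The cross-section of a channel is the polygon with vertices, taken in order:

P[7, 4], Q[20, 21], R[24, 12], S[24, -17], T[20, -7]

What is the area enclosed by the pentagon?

Cross-terms: 67, -264, -696, 172, 129  ⇒  Σ = -592
Area = |Σ|/2 = 296.

296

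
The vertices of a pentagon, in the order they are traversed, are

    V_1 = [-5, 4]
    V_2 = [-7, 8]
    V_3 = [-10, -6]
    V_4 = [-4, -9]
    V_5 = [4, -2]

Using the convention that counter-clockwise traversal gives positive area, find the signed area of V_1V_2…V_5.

Cross-terms: -12, 122, 66, 44, 6  ⇒  Σ = 226
Signed area = Σ/2 = 113 (positive ⇒ counter-clockwise traversal).

113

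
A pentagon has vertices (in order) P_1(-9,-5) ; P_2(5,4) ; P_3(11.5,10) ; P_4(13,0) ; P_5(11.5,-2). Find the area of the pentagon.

Apply Gauss's area formula: 2A = Σ (x_i·y_{i+1} − x_{i+1}·y_i), indices taken mod 5.
Σ = (-11) + (4) + (-130) + (-26) + (-75.5) = -238.5
Area = |Σ|/2 = 119.25.

119.25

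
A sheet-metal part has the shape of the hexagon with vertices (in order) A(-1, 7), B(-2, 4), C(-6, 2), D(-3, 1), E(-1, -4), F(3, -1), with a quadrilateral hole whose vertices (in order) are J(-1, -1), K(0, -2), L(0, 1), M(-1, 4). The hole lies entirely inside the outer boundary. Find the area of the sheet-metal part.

Outer boundary:
Apply the surveyor's formula: 2A = Σ (x_i·y_{i+1} − x_{i+1}·y_i), indices taken mod 6.
Σ = (10) + (20) + (0) + (13) + (13) + (20) = 76
Area = |Σ|/2 = 38.
Hole:
Apply the shoelace (surveyor's) formula: 2A = Σ (x_i·y_{i+1} − x_{i+1}·y_i), indices taken mod 4.
Σ = (2) + (0) + (1) + (5) = 8
Area = |Σ|/2 = 4.
Net area = 38 − 4 = 34.

34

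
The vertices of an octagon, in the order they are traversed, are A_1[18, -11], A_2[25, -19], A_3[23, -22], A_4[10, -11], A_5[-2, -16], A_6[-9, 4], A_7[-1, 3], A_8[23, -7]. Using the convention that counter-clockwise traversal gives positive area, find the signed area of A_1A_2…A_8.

Apply the shoelace (surveyor's) formula: 2A = Σ (x_i·y_{i+1} − x_{i+1}·y_i), indices taken mod 8.
Σ = (-67) + (-113) + (-33) + (-182) + (-152) + (-23) + (-62) + (-127) = -759
Signed area = Σ/2 = -379.5 (negative ⇒ clockwise traversal).

-379.5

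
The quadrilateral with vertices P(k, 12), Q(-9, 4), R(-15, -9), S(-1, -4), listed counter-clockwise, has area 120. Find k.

Write out the shoelace sum; only the two edges meeting at P involve k:
2·Area = [((-1)·12 − k·(-4)) + (k·4 − (-9)·12)] + 192
       = 8·k + 288 = 240
⇒ k = -6.

-6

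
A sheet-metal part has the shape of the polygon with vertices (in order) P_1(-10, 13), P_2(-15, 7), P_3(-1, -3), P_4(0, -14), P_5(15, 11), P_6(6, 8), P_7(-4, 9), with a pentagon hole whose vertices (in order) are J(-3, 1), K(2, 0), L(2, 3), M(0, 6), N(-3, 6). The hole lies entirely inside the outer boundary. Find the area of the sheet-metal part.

Outer boundary:
P_1→P_2: (-10)(7) − (-15)(13) = 125
P_2→P_3: (-15)(-3) − (-1)(7) = 52
P_3→P_4: (-1)(-14) − (0)(-3) = 14
P_4→P_5: (0)(11) − (15)(-14) = 210
P_5→P_6: (15)(8) − (6)(11) = 54
P_6→P_7: (6)(9) − (-4)(8) = 86
P_7→P_1: (-4)(13) − (-10)(9) = 38
Σ = 579
Area = |Σ|/2 = 289.5.
Hole:
Σ = (-2) + (6) + (12) + (18) + (15) = 49
Area = |Σ|/2 = 24.5.
Net area = 289.5 − 24.5 = 265.

265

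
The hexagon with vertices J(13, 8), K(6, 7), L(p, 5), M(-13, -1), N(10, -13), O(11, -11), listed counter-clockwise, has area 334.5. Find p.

The doubled signed area Σ (x_i y_{i+1} − x_{i+1} y_i) is linear in p.
With p=0 it equals 581; the coefficient of p is -8 (from the two edges through L).
So -8·p + 581 = 2·334.5 = 669 ⇒ p = -11.

-11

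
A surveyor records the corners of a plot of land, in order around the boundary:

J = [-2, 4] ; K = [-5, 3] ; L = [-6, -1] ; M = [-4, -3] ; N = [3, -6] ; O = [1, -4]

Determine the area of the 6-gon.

37

Apply the shoelace formula: 2A = Σ (x_i·y_{i+1} − x_{i+1}·y_i), indices taken mod 6.
Σ = (14) + (23) + (14) + (33) + (-6) + (-4) = 74
Area = |Σ|/2 = 37.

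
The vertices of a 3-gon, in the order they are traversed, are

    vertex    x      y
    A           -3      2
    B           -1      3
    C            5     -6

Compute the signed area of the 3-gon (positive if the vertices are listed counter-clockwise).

Apply Gauss's area formula: 2A = Σ (x_i·y_{i+1} − x_{i+1}·y_i), indices taken mod 3.
Cross-terms: -7, -9, -8  ⇒  Σ = -24
Signed area = Σ/2 = -12 (negative ⇒ clockwise traversal).

-12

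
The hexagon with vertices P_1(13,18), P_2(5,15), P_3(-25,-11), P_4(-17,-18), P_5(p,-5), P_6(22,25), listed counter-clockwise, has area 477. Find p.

0

Write out the shoelace sum; only the two edges meeting at P_5 involve p:
2·Area = [((-17)·(-5) − p·(-18)) + (p·25 − 22·(-5))] + 759
       = 43·p + 954 = 954
⇒ p = 0.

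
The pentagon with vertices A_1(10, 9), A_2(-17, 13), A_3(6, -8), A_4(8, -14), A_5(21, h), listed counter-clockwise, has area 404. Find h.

The doubled signed area Σ (x_i y_{i+1} − x_{i+1} y_i) is linear in h.
With h=0 it equals 804; the coefficient of h is -2 (from the two edges through A_5).
So -2·h + 804 = 2·404 = 808 ⇒ h = -2.

-2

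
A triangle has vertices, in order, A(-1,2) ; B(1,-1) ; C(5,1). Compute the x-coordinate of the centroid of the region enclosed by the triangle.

5/3

Apply the surveyor's formula. First the cross-terms c_i = x_i·y_{i+1} − x_{i+1}·y_i:
  -1, 6, 11  ⇒  2A = 16, A = 8.
Then Σ (x_i + x_{i+1})·c_i = 80, so x̄ = 80 / (6·8) = 5/3.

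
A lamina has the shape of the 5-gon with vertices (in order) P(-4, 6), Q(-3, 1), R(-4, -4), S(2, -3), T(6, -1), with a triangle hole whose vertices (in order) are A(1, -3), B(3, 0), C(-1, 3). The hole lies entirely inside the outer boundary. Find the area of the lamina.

40

Outer boundary:
P→Q: (-4)(1) − (-3)(6) = 14
Q→R: (-3)(-4) − (-4)(1) = 16
R→S: (-4)(-3) − (2)(-4) = 20
S→T: (2)(-1) − (6)(-3) = 16
T→P: (6)(6) − (-4)(-1) = 32
Σ = 98
Area = |Σ|/2 = 49.
Hole:
Apply Gauss's area formula: 2A = Σ (x_i·y_{i+1} − x_{i+1}·y_i), indices taken mod 3.
Σ = (9) + (9) + (0) = 18
Area = |Σ|/2 = 9.
Net area = 49 − 9 = 40.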